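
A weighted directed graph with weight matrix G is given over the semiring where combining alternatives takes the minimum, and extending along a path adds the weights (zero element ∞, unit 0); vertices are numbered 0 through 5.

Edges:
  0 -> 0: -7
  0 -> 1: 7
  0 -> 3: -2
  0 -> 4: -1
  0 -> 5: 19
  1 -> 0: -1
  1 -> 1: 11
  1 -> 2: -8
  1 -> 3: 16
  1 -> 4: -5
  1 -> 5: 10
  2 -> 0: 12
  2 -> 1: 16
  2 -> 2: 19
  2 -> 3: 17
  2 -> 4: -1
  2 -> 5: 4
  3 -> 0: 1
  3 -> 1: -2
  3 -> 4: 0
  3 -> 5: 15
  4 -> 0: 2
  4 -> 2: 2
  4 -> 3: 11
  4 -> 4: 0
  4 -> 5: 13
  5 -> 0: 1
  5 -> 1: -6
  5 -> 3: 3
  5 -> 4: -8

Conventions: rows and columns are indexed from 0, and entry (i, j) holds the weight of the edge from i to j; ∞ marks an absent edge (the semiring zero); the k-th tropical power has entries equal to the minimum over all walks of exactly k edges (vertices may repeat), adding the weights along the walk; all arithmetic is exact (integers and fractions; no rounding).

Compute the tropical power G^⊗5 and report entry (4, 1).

G^⊗2:
  [-14, -4, -1, -9, -8, 12]
  [-8, 4, -3, -3, -9, -4]
  [1, -2, 1, 7, -4, 12]
  [-6, 8, -10, -1, -7, 8]
  [-5, 7, 2, 0, 0, 6]
  [-7, 1, -14, -1, -11, 4]
G^⊗3:
  [-21, -11, -12, -16, -15, 3]
  [-15, -10, -7, -10, -12, 1]
  [-6, 5, -10, -1, -7, 5]
  [-13, -3, -5, -8, -11, -6]
  [-12, -2, -1, -7, -6, 6]
  [-14, -3, -9, -9, -15, -10]
G^⊗4:
  [-28, -18, -19, -23, -22, -8]
  [-22, -12, -18, -17, -16, -3]
  [-13, -3, -5, -8, -11, -6]
  [-20, -12, -11, -15, -14, -1]
  [-19, -9, -10, -14, -13, 3]
  [-21, -16, -13, -16, -18, -5]
G^⊗5:
  [-35, -25, -26, -30, -29, -15]
  [-29, -19, -20, -24, -23, -14]
  [-20, -12, -11, -15, -14, -1]
  [-27, -17, -20, -22, -21, -7]
  [-26, -16, -17, -21, -20, -6]
  [-28, -18, -24, -23, -22, -9]
Key observation: the optimum is the walk 4->0->0->0->3->1, with weight 2 + (-7) + (-7) + (-2) + (-2) = -16.
Optimal value attained by: walk 4->0->0->0->3->1.
Answer: (G^⊗5)[4][1] = -16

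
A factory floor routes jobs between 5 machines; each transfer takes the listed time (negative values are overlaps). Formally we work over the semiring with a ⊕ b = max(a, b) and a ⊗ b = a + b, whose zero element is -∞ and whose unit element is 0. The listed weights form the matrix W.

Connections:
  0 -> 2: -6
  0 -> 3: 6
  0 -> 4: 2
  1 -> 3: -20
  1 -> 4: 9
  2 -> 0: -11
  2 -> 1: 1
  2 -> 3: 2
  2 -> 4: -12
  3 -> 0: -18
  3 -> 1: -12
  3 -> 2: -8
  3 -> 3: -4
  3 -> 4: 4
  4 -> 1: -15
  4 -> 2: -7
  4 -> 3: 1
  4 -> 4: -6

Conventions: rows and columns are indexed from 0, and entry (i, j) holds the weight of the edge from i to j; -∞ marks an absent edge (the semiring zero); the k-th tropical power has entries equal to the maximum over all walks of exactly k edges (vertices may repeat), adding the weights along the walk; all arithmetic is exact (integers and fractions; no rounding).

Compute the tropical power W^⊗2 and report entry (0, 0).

W^⊗2:
  [-12, -5, -2, 3, 10]
  [-38, -6, 2, 10, 3]
  [-16, -10, -6, -2, 10]
  [-19, -7, -3, 5, 0]
  [-17, -6, -7, -3, 5]
Key observation: the optimum is the walk 0->3->0, with weight 6 + (-18) = -12.
Optimal value attained by: walk 0->3->0.
Answer: (W^⊗2)[0][0] = -12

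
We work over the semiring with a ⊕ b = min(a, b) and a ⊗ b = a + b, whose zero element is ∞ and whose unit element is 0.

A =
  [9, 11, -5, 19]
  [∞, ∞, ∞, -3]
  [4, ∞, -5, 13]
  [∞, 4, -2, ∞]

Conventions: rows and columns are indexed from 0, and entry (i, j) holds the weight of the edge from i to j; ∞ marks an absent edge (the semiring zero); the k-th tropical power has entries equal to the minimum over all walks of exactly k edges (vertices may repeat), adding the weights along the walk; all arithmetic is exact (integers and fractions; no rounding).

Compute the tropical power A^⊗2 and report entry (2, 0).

A^⊗2:
  [-1, 20, -10, 8]
  [∞, 1, -5, ∞]
  [-1, 15, -10, 8]
  [2, ∞, -7, 1]
Key observation: the optimum is the walk 2->2->0, with weight (-5) + 4 = -1.
Optimal value attained by: walk 2->2->0.
Answer: (A^⊗2)[2][0] = -1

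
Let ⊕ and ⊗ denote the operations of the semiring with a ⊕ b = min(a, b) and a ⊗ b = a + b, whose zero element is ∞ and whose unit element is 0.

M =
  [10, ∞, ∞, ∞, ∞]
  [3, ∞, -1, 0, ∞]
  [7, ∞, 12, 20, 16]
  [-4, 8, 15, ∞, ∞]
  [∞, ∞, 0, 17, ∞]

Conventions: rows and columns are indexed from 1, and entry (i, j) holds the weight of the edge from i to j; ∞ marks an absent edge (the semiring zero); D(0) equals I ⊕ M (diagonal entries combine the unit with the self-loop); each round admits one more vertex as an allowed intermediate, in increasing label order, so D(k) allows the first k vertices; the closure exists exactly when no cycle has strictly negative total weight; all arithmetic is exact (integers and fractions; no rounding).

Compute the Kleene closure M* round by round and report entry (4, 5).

D(0):
  [0, ∞, ∞, ∞, ∞]
  [3, 0, -1, 0, ∞]
  [7, ∞, 0, 20, 16]
  [-4, 8, 15, 0, ∞]
  [∞, ∞, 0, 17, 0]
D(1):
  [0, ∞, ∞, ∞, ∞]
  [3, 0, -1, 0, ∞]
  [7, ∞, 0, 20, 16]
  [-4, 8, 15, 0, ∞]
  [∞, ∞, 0, 17, 0]
D(2):
  [0, ∞, ∞, ∞, ∞]
  [3, 0, -1, 0, ∞]
  [7, ∞, 0, 20, 16]
  [-4, 8, 7, 0, ∞]
  [∞, ∞, 0, 17, 0]
D(3):
  [0, ∞, ∞, ∞, ∞]
  [3, 0, -1, 0, 15]
  [7, ∞, 0, 20, 16]
  [-4, 8, 7, 0, 23]
  [7, ∞, 0, 17, 0]
D(4):
  [0, ∞, ∞, ∞, ∞]
  [-4, 0, -1, 0, 15]
  [7, 28, 0, 20, 16]
  [-4, 8, 7, 0, 23]
  [7, 25, 0, 17, 0]
D(5):
  [0, ∞, ∞, ∞, ∞]
  [-4, 0, -1, 0, 15]
  [7, 28, 0, 20, 16]
  [-4, 8, 7, 0, 23]
  [7, 25, 0, 17, 0]
Answer: M*[4][5] = 23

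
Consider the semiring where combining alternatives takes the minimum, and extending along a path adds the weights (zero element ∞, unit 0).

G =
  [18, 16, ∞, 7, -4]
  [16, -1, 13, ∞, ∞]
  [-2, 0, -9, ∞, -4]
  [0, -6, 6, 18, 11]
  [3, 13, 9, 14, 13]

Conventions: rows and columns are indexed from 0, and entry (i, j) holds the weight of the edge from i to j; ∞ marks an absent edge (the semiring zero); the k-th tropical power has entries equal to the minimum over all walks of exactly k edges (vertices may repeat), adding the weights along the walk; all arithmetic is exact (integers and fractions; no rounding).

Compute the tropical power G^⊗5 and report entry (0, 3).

G^⊗2:
  [-1, 1, 5, 10, 9]
  [11, -2, 4, 23, 9]
  [-11, -9, -18, 5, -13]
  [4, -7, -3, 7, -4]
  [7, 8, 0, 10, -1]
G^⊗3:
  [3, 0, -4, 6, -5]
  [2, -3, -5, 18, 0]
  [-20, -18, -27, -4, -22]
  [-5, -8, -12, 10, -7]
  [-2, 0, -9, 13, -4]
G^⊗4:
  [-6, -4, -13, 9, -8]
  [-7, -5, -14, 9, -9]
  [-29, -27, -36, -13, -31]
  [-14, -12, -21, 2, -16]
  [-11, -9, -18, 5, -13]
G^⊗5:
  [-15, -13, -22, 1, -17]
  [-16, -14, -23, 0, -18]
  [-38, -36, -45, -22, -40]
  [-23, -21, -30, -7, -25]
  [-20, -18, -27, -4, -22]
Key observation: the optimum is the walk 0->4->2->2->0->3, with weight (-4) + 9 + (-9) + (-2) + 7 = 1.
Optimal value attained by: walk 0->4->2->2->0->3.
Answer: (G^⊗5)[0][3] = 1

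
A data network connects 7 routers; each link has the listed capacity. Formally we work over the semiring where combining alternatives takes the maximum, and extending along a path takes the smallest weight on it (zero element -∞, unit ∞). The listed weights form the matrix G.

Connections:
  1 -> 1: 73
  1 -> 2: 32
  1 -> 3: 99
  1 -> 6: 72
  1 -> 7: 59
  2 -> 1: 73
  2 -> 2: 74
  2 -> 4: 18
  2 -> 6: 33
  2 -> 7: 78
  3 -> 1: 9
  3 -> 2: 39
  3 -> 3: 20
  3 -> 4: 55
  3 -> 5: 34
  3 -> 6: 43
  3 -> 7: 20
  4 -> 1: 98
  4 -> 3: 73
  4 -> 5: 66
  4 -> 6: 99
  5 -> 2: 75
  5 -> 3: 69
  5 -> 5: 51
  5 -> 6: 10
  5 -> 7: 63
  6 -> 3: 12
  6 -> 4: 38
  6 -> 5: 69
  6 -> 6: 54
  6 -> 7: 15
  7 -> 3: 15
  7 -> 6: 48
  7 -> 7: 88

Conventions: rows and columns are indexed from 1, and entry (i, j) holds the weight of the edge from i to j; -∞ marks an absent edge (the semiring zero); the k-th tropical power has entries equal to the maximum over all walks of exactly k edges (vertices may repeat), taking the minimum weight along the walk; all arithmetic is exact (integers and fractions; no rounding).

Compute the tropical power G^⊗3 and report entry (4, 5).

G^⊗2:
  [73, 39, 73, 55, 69, 72, 59]
  [73, 74, 73, 33, 33, 72, 78]
  [55, 39, 55, 38, 55, 55, 39]
  [73, 66, 98, 55, 69, 72, 63]
  [73, 74, 51, 55, 51, 48, 75]
  [38, 69, 69, 38, 54, 54, 63]
  [9, 15, 15, 38, 48, 48, 88]
G^⊗3:
  [73, 69, 73, 55, 69, 72, 63]
  [73, 74, 73, 55, 69, 72, 78]
  [55, 55, 55, 55, 55, 55, 55]
  [73, 69, 73, 55, 69, 72, 66]
  [73, 74, 73, 51, 55, 72, 75]
  [69, 69, 54, 55, 54, 54, 69]
  [38, 48, 48, 38, 48, 48, 88]
Key observation: the optimum is the walk 4->1->6->5, with weight 98 min 72 min 69 = 69.
Optimal value attained by: walk 4->1->6->5.
Answer: (G^⊗3)[4][5] = 69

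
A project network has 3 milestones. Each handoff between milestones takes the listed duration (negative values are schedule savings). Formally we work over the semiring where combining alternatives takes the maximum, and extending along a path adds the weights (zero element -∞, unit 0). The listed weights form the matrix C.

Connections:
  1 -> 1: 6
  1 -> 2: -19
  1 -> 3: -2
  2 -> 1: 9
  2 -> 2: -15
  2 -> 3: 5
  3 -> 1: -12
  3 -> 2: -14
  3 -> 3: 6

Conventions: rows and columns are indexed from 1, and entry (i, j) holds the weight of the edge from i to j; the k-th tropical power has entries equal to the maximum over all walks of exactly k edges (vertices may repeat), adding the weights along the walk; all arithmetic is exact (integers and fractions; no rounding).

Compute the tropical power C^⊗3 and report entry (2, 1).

C^⊗2:
  [12, -13, 4]
  [15, -9, 11]
  [-5, -8, 12]
C^⊗3:
  [18, -7, 10]
  [21, -3, 17]
  [1, -2, 18]
Key observation: the optimum is the walk 2->1->1->1, with weight 9 + 6 + 6 = 21.
Optimal value attained by: walk 2->1->1->1.
Answer: (C^⊗3)[2][1] = 21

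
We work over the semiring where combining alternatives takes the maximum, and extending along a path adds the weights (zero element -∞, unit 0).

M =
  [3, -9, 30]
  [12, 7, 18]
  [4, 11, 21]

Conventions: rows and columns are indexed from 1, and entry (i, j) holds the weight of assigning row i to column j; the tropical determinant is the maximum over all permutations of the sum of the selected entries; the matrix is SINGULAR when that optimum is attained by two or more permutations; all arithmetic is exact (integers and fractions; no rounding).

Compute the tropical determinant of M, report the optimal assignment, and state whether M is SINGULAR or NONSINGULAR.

σ = (1, 2, 3): 3 + 7 + 21 = 31
σ = (1, 3, 2): 3 + 18 + 11 = 32
σ = (2, 1, 3): (-9) + 12 + 21 = 24
σ = (2, 3, 1): (-9) + 18 + 4 = 13
σ = (3, 1, 2): 30 + 12 + 11 = 53
σ = (3, 2, 1): 30 + 7 + 4 = 41
Optimal value attained by: σ = (3, 1, 2).
Answer: det⊕(M) = 53; verdict: NONSINGULAR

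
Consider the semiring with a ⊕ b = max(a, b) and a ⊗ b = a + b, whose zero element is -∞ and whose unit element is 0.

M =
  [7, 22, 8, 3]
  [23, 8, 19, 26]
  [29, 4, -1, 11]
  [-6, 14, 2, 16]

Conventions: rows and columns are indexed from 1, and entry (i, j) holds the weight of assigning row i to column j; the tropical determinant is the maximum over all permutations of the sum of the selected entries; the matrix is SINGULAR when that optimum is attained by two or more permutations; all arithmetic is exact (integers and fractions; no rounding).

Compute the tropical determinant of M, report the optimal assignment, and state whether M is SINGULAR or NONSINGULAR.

σ = (1, 2, 3, 4): 7 + 8 + (-1) + 16 = 30
σ = (1, 2, 4, 3): 7 + 8 + 11 + 2 = 28
σ = (1, 3, 2, 4): 7 + 19 + 4 + 16 = 46
σ = (1, 3, 4, 2): 7 + 19 + 11 + 14 = 51
σ = (1, 4, 2, 3): 7 + 26 + 4 + 2 = 39
σ = (1, 4, 3, 2): 7 + 26 + (-1) + 14 = 46
σ = (2, 1, 3, 4): 22 + 23 + (-1) + 16 = 60
σ = (2, 1, 4, 3): 22 + 23 + 11 + 2 = 58
σ = (2, 3, 1, 4): 22 + 19 + 29 + 16 = 86
σ = (2, 3, 4, 1): 22 + 19 + 11 + (-6) = 46
σ = (2, 4, 1, 3): 22 + 26 + 29 + 2 = 79
σ = (2, 4, 3, 1): 22 + 26 + (-1) + (-6) = 41
σ = (3, 1, 2, 4): 8 + 23 + 4 + 16 = 51
σ = (3, 1, 4, 2): 8 + 23 + 11 + 14 = 56
σ = (3, 2, 1, 4): 8 + 8 + 29 + 16 = 61
σ = (3, 2, 4, 1): 8 + 8 + 11 + (-6) = 21
σ = (3, 4, 1, 2): 8 + 26 + 29 + 14 = 77
σ = (3, 4, 2, 1): 8 + 26 + 4 + (-6) = 32
σ = (4, 1, 2, 3): 3 + 23 + 4 + 2 = 32
σ = (4, 1, 3, 2): 3 + 23 + (-1) + 14 = 39
σ = (4, 2, 1, 3): 3 + 8 + 29 + 2 = 42
σ = (4, 2, 3, 1): 3 + 8 + (-1) + (-6) = 4
σ = (4, 3, 1, 2): 3 + 19 + 29 + 14 = 65
σ = (4, 3, 2, 1): 3 + 19 + 4 + (-6) = 20
Optimal value attained by: σ = (2, 3, 1, 4).
Answer: det⊕(M) = 86; verdict: NONSINGULAR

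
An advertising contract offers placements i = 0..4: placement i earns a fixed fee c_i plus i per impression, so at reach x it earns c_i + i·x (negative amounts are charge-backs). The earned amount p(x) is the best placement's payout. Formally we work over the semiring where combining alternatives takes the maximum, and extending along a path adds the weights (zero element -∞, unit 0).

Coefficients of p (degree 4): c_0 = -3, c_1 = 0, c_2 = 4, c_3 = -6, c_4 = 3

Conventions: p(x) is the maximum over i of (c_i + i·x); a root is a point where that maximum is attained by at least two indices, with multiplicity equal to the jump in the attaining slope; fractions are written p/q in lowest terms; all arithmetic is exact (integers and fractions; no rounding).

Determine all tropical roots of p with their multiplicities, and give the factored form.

hull edge (i=0, c=-3) to (i=2, c=4): slope 7/2, span 2
hull edge (i=2, c=4) to (i=4, c=3): slope -1/2, span 2
Factored form: p(x) = 3 ⊗ (x ⊕ (-7/2)) ⊗ (x ⊕ (-7/2)) ⊗ (x ⊕ 1/2) ⊗ (x ⊕ 1/2)
Answer: roots = -7/2 (mult 2), 1/2 (mult 2)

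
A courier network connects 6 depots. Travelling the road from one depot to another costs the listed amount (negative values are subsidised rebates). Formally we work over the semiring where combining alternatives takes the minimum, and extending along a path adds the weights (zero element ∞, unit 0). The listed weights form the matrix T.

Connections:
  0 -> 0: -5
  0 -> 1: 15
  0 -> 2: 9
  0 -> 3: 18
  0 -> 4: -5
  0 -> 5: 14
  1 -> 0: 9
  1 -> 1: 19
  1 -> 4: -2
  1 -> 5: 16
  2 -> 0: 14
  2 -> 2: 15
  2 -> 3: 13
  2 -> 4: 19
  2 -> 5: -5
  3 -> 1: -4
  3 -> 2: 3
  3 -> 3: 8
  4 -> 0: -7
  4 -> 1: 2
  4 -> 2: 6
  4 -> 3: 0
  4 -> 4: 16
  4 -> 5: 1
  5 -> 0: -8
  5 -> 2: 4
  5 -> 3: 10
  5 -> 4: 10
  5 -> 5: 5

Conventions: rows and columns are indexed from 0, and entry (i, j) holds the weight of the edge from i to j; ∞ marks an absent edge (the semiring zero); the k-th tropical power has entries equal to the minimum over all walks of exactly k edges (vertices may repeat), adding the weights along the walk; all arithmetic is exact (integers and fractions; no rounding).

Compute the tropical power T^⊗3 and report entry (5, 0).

T^⊗2:
  [-12, -3, 1, -5, -10, -4]
  [-9, 0, 4, -2, 4, -1]
  [-13, 9, -1, 5, 5, 0]
  [5, 4, 11, 16, -6, -2]
  [-12, -4, 2, 8, -12, 1]
  [-13, 6, 1, 10, -13, -1]
T^⊗3:
  [-17, -9, -4, -10, -17, -9]
  [-14, -6, 0, 4, -14, -1]
  [-18, 1, -4, 5, -18, -6]
  [-13, -4, 0, -6, 0, -5]
  [-19, -10, -6, -12, -17, -11]
  [-20, -11, -7, -13, -18, -12]
Key observation: the optimum is the walk 5->0->4->0, with weight (-8) + (-5) + (-7) = -20.
Optimal value attained by: walk 5->0->4->0.
Answer: (T^⊗3)[5][0] = -20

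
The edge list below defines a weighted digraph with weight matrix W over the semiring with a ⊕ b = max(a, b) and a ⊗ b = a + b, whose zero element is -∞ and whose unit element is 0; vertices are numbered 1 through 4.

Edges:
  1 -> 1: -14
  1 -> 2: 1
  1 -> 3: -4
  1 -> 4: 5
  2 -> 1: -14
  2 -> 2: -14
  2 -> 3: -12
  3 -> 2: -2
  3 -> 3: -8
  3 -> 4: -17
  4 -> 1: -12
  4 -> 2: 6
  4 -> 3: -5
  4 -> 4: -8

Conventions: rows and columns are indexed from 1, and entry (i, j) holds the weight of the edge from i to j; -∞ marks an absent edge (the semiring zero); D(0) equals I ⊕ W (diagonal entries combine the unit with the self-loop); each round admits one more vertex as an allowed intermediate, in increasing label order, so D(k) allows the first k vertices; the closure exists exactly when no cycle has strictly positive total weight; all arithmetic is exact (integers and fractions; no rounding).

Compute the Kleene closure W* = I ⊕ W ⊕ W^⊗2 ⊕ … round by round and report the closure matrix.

D(0):
  [0, 1, -4, 5]
  [-14, 0, -12, -∞]
  [-∞, -2, 0, -17]
  [-12, 6, -5, 0]
D(1):
  [0, 1, -4, 5]
  [-14, 0, -12, -9]
  [-∞, -2, 0, -17]
  [-12, 6, -5, 0]
D(2):
  [0, 1, -4, 5]
  [-14, 0, -12, -9]
  [-16, -2, 0, -11]
  [-8, 6, -5, 0]
D(3):
  [0, 1, -4, 5]
  [-14, 0, -12, -9]
  [-16, -2, 0, -11]
  [-8, 6, -5, 0]
D(4):
  [0, 11, 0, 5]
  [-14, 0, -12, -9]
  [-16, -2, 0, -11]
  [-8, 6, -5, 0]
Answer: W* = [[0, 11, 0, 5], [-14, 0, -12, -9], [-16, -2, 0, -11], [-8, 6, -5, 0]]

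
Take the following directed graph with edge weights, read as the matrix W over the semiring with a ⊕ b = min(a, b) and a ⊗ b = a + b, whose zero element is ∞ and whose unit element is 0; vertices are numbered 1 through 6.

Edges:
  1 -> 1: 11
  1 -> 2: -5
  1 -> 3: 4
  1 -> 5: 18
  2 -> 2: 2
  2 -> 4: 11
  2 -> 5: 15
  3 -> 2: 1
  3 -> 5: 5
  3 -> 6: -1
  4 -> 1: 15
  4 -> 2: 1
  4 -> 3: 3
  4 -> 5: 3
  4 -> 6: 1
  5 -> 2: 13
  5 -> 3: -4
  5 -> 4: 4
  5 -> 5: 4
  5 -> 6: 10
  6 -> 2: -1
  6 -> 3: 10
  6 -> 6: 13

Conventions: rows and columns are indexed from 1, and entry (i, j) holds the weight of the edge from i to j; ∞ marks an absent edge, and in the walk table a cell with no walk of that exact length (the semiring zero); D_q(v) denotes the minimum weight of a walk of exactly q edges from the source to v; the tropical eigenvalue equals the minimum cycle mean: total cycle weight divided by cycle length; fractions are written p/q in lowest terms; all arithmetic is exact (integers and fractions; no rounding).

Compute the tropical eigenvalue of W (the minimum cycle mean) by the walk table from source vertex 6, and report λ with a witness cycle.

q=0: [∞, ∞, ∞, ∞, ∞, 0]
q=1: [∞, -1, 10, ∞, ∞, 13]
q=2: [∞, 1, 23, 10, 14, 9]
q=3: [25, 3, 10, 12, 13, 11]
q=4: [27, 5, 9, 14, 15, 9]
q=5: [29, 7, 11, 16, 14, 8]
q=6: [31, 7, 10, 18, 16, 10]
Optimal cycle mean attained by: cycle 3->5->3, total 5 + (-4), length 2.
Answer: λ = 1/2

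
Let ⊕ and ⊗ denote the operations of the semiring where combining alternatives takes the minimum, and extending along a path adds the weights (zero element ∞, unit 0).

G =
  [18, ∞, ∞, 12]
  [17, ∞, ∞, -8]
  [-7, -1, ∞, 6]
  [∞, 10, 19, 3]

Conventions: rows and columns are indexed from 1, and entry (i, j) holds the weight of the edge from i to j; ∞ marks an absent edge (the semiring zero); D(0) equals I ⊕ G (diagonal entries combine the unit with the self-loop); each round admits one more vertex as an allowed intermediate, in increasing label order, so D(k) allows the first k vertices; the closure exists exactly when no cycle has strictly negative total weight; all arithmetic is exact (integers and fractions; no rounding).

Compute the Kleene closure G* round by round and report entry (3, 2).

D(0):
  [0, ∞, ∞, 12]
  [17, 0, ∞, -8]
  [-7, -1, 0, 6]
  [∞, 10, 19, 0]
D(1):
  [0, ∞, ∞, 12]
  [17, 0, ∞, -8]
  [-7, -1, 0, 5]
  [∞, 10, 19, 0]
D(2):
  [0, ∞, ∞, 12]
  [17, 0, ∞, -8]
  [-7, -1, 0, -9]
  [27, 10, 19, 0]
D(3):
  [0, ∞, ∞, 12]
  [17, 0, ∞, -8]
  [-7, -1, 0, -9]
  [12, 10, 19, 0]
D(4):
  [0, 22, 31, 12]
  [4, 0, 11, -8]
  [-7, -1, 0, -9]
  [12, 10, 19, 0]
Answer: G*[3][2] = -1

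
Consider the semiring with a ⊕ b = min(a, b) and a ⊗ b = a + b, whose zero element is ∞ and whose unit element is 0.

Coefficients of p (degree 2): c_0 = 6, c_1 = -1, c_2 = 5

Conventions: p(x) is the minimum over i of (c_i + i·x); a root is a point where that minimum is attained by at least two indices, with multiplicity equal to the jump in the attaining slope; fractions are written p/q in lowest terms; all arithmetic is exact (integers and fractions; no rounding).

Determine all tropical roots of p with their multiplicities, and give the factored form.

hull edge (i=0, c=6) to (i=1, c=-1): slope -7, span 1
hull edge (i=1, c=-1) to (i=2, c=5): slope 6, span 1
Factored form: p(x) = 5 ⊗ (x ⊕ (-6)) ⊗ (x ⊕ 7)
Answer: roots = -6 (mult 1), 7 (mult 1)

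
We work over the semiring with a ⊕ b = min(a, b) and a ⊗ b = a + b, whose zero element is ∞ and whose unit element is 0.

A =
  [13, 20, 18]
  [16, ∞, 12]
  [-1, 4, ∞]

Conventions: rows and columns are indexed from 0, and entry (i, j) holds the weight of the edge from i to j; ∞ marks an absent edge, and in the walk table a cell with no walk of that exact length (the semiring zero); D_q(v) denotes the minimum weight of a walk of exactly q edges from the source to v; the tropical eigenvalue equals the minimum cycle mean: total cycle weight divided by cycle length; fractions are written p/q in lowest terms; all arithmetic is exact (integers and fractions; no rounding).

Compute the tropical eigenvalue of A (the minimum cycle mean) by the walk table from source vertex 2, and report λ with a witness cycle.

q=0: [∞, ∞, 0]
q=1: [-1, 4, ∞]
q=2: [12, 19, 16]
q=3: [15, 20, 30]
Optimal cycle mean attained by: cycle 1->2->1, total 12 + 4, length 2.
Answer: λ = 8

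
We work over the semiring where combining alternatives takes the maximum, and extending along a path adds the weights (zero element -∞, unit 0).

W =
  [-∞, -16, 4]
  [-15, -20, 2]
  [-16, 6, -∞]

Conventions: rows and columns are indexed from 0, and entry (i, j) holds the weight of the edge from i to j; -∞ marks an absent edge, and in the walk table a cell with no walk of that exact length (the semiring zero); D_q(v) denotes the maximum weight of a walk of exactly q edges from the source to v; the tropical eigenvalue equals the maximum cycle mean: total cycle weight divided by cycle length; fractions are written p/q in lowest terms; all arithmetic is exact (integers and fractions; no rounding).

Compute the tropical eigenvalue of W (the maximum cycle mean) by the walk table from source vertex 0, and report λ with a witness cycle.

q=0: [0, -∞, -∞]
q=1: [-∞, -16, 4]
q=2: [-12, 10, -14]
q=3: [-5, -8, 12]
Optimal cycle mean attained by: cycle 1->2->1, total 2 + 6, length 2.
Answer: λ = 4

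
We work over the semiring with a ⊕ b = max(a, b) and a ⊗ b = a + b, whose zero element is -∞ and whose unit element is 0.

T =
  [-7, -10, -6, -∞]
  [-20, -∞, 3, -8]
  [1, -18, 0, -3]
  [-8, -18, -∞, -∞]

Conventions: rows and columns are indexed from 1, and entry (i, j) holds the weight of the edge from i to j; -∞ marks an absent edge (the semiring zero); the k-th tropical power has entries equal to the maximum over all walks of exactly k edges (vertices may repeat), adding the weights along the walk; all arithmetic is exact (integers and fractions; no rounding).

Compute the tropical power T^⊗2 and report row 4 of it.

T^⊗2:
  [-5, -17, -6, -9]
  [4, -15, 3, 0]
  [1, -9, 0, -3]
  [-15, -18, -14, -26]
Answer: row 4 of T^⊗2 = [-15, -18, -14, -26]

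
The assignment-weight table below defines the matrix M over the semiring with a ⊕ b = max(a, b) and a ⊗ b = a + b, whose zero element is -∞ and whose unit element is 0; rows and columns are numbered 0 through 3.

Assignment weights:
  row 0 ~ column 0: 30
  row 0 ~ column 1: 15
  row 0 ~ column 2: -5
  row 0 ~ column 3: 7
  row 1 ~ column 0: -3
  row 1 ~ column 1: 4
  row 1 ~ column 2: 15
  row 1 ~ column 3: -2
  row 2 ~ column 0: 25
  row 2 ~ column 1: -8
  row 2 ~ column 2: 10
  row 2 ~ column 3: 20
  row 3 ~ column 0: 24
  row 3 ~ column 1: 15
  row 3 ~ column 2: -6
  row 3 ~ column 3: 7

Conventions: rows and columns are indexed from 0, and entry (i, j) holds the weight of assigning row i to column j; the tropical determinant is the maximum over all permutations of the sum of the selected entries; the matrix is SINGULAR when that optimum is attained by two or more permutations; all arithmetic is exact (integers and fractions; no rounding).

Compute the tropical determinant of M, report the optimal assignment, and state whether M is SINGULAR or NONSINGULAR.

σ = (0, 1, 2, 3): 30 + 4 + 10 + 7 = 51
σ = (0, 1, 3, 2): 30 + 4 + 20 + (-6) = 48
σ = (0, 2, 1, 3): 30 + 15 + (-8) + 7 = 44
σ = (0, 2, 3, 1): 30 + 15 + 20 + 15 = 80
σ = (0, 3, 1, 2): 30 + (-2) + (-8) + (-6) = 14
σ = (0, 3, 2, 1): 30 + (-2) + 10 + 15 = 53
σ = (1, 0, 2, 3): 15 + (-3) + 10 + 7 = 29
σ = (1, 0, 3, 2): 15 + (-3) + 20 + (-6) = 26
σ = (1, 2, 0, 3): 15 + 15 + 25 + 7 = 62
σ = (1, 2, 3, 0): 15 + 15 + 20 + 24 = 74
σ = (1, 3, 0, 2): 15 + (-2) + 25 + (-6) = 32
σ = (1, 3, 2, 0): 15 + (-2) + 10 + 24 = 47
σ = (2, 0, 1, 3): (-5) + (-3) + (-8) + 7 = -9
σ = (2, 0, 3, 1): (-5) + (-3) + 20 + 15 = 27
σ = (2, 1, 0, 3): (-5) + 4 + 25 + 7 = 31
σ = (2, 1, 3, 0): (-5) + 4 + 20 + 24 = 43
σ = (2, 3, 0, 1): (-5) + (-2) + 25 + 15 = 33
σ = (2, 3, 1, 0): (-5) + (-2) + (-8) + 24 = 9
σ = (3, 0, 1, 2): 7 + (-3) + (-8) + (-6) = -10
σ = (3, 0, 2, 1): 7 + (-3) + 10 + 15 = 29
σ = (3, 1, 0, 2): 7 + 4 + 25 + (-6) = 30
σ = (3, 1, 2, 0): 7 + 4 + 10 + 24 = 45
σ = (3, 2, 0, 1): 7 + 15 + 25 + 15 = 62
σ = (3, 2, 1, 0): 7 + 15 + (-8) + 24 = 38
Optimal value attained by: σ = (0, 2, 3, 1).
Answer: det⊕(M) = 80; verdict: NONSINGULAR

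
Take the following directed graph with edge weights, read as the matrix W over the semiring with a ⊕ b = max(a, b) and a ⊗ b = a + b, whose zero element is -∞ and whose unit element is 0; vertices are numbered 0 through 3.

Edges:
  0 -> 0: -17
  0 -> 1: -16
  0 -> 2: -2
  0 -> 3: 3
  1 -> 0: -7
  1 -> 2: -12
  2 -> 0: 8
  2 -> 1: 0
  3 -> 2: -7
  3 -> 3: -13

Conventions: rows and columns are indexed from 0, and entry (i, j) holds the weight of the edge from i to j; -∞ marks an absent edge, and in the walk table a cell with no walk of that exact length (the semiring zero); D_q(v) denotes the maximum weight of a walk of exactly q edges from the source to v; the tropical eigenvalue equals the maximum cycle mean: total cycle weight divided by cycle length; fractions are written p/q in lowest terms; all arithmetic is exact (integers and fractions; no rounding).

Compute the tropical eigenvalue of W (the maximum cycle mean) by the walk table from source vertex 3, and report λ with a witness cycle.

q=0: [-∞, -∞, -∞, 0]
q=1: [-∞, -∞, -7, -13]
q=2: [1, -7, -20, -26]
q=3: [-12, -15, -1, 4]
q=4: [7, -1, -3, -9]
Optimal cycle mean attained by: cycle 0->2->0, total (-2) + 8, length 2.
Answer: λ = 3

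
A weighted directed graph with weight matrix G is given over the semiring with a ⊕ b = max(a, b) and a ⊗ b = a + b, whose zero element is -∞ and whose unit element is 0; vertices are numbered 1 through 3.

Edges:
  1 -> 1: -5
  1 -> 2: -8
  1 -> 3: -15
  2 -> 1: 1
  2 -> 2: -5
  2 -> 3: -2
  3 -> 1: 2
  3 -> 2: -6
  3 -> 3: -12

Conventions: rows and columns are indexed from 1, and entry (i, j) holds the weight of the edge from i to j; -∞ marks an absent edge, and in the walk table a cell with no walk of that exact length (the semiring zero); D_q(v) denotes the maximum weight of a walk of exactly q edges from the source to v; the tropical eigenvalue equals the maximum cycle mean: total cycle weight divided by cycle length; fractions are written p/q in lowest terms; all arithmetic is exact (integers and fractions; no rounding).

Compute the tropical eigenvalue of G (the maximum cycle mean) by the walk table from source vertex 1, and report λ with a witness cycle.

q=0: [0, -∞, -∞]
q=1: [-5, -8, -15]
q=2: [-7, -13, -10]
q=3: [-8, -15, -15]
Optimal cycle mean attained by: cycle 1->2->3->1, total (-8) + (-2) + 2, length 3.
Answer: λ = -8/3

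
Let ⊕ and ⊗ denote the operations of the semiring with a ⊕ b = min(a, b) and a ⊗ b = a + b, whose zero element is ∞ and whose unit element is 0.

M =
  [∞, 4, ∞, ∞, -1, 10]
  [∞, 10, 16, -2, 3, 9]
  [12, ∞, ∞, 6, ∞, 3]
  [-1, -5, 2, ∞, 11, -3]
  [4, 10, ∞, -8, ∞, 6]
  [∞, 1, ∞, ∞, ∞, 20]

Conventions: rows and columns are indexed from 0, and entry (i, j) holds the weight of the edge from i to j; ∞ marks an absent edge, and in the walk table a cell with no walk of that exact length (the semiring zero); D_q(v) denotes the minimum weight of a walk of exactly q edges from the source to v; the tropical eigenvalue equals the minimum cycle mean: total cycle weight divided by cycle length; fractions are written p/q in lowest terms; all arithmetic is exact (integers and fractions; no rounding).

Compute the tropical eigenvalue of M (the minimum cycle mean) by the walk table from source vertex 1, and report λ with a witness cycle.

q=0: [∞, 0, ∞, ∞, ∞, ∞]
q=1: [∞, 10, 16, -2, 3, 9]
q=2: [-3, -7, 0, -5, 9, -5]
q=3: [-6, -10, -3, -9, -4, -8]
q=4: [-10, -14, -7, -12, -7, -12]
q=5: [-13, -17, -10, -16, -11, -15]
q=6: [-17, -21, -14, -19, -14, -19]
Optimal cycle mean attained by: cycle 1->3->1, total (-2) + (-5), length 2.
Answer: λ = -7/2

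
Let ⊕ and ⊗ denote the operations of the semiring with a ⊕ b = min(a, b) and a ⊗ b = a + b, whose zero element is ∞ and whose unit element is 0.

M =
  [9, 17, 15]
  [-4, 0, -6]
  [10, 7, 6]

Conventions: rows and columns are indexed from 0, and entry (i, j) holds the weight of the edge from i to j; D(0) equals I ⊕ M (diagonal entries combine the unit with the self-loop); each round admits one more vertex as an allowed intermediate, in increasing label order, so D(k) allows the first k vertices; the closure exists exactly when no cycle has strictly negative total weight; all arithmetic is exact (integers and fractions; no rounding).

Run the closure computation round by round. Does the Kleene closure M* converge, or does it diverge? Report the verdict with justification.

D(0):
  [0, 17, 15]
  [-4, 0, -6]
  [10, 7, 0]
D(1):
  [0, 17, 15]
  [-4, 0, -6]
  [10, 7, 0]
D(2):
  [0, 17, 11]
  [-4, 0, -6]
  [3, 7, 0]
D(3):
  [0, 17, 11]
  [-4, 0, -6]
  [3, 7, 0]
Key observation: every diagonal entry stays at the unit through all rounds, so no improving cycle exists.
Answer: CONVERGES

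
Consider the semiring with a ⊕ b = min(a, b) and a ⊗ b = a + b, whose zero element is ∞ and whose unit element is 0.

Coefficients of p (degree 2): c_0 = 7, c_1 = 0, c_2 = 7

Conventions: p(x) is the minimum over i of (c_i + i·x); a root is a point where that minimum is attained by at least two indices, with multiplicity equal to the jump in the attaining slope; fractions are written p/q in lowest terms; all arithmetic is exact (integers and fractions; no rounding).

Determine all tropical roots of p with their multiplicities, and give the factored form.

hull edge (i=0, c=7) to (i=1, c=0): slope -7, span 1
hull edge (i=1, c=0) to (i=2, c=7): slope 7, span 1
Factored form: p(x) = 7 ⊗ (x ⊕ (-7)) ⊗ (x ⊕ 7)
Answer: roots = -7 (mult 1), 7 (mult 1)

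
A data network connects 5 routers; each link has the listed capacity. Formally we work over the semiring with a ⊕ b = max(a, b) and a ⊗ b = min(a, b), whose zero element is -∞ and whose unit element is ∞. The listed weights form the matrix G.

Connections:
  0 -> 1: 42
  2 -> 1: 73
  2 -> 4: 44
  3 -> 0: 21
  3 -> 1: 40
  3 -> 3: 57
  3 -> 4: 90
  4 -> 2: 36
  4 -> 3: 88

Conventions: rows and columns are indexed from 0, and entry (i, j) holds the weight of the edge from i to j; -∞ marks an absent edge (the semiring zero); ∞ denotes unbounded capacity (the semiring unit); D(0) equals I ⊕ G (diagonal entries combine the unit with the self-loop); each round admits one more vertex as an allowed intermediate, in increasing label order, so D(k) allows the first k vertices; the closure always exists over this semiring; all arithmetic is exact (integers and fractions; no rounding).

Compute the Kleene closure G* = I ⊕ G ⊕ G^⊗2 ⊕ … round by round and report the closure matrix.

D(0):
  [∞, 42, -∞, -∞, -∞]
  [-∞, ∞, -∞, -∞, -∞]
  [-∞, 73, ∞, -∞, 44]
  [21, 40, -∞, ∞, 90]
  [-∞, -∞, 36, 88, ∞]
D(1):
  [∞, 42, -∞, -∞, -∞]
  [-∞, ∞, -∞, -∞, -∞]
  [-∞, 73, ∞, -∞, 44]
  [21, 40, -∞, ∞, 90]
  [-∞, -∞, 36, 88, ∞]
D(2):
  [∞, 42, -∞, -∞, -∞]
  [-∞, ∞, -∞, -∞, -∞]
  [-∞, 73, ∞, -∞, 44]
  [21, 40, -∞, ∞, 90]
  [-∞, -∞, 36, 88, ∞]
D(3):
  [∞, 42, -∞, -∞, -∞]
  [-∞, ∞, -∞, -∞, -∞]
  [-∞, 73, ∞, -∞, 44]
  [21, 40, -∞, ∞, 90]
  [-∞, 36, 36, 88, ∞]
D(4):
  [∞, 42, -∞, -∞, -∞]
  [-∞, ∞, -∞, -∞, -∞]
  [-∞, 73, ∞, -∞, 44]
  [21, 40, -∞, ∞, 90]
  [21, 40, 36, 88, ∞]
D(5):
  [∞, 42, -∞, -∞, -∞]
  [-∞, ∞, -∞, -∞, -∞]
  [21, 73, ∞, 44, 44]
  [21, 40, 36, ∞, 90]
  [21, 40, 36, 88, ∞]
Answer: G* = [[∞, 42, -∞, -∞, -∞], [-∞, ∞, -∞, -∞, -∞], [21, 73, ∞, 44, 44], [21, 40, 36, ∞, 90], [21, 40, 36, 88, ∞]]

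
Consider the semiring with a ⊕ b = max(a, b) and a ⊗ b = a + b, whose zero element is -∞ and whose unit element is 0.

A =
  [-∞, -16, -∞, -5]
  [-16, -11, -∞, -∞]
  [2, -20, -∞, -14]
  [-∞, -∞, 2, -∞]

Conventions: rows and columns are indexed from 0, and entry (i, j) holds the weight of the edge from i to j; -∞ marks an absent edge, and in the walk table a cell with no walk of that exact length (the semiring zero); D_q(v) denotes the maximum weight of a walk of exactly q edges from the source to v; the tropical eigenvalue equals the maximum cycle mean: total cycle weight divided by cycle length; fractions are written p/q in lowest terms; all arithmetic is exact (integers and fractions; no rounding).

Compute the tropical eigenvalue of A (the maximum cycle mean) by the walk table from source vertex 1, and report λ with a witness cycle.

q=0: [-∞, 0, -∞, -∞]
q=1: [-16, -11, -∞, -∞]
q=2: [-27, -22, -∞, -21]
q=3: [-38, -33, -19, -32]
q=4: [-17, -39, -30, -33]
Optimal cycle mean attained by: cycle 0->3->2->0, total (-5) + 2 + 2, length 3.
Answer: λ = -1/3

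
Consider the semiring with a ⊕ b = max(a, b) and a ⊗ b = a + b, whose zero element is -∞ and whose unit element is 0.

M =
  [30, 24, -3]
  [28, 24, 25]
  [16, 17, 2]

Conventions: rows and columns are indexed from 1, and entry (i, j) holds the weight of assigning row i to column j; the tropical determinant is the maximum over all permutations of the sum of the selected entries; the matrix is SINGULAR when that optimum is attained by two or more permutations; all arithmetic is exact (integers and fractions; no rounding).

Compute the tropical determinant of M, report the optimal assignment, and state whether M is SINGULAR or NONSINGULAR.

σ = (1, 2, 3): 30 + 24 + 2 = 56
σ = (1, 3, 2): 30 + 25 + 17 = 72
σ = (2, 1, 3): 24 + 28 + 2 = 54
σ = (2, 3, 1): 24 + 25 + 16 = 65
σ = (3, 1, 2): (-3) + 28 + 17 = 42
σ = (3, 2, 1): (-3) + 24 + 16 = 37
Optimal value attained by: σ = (1, 3, 2).
Answer: det⊕(M) = 72; verdict: NONSINGULAR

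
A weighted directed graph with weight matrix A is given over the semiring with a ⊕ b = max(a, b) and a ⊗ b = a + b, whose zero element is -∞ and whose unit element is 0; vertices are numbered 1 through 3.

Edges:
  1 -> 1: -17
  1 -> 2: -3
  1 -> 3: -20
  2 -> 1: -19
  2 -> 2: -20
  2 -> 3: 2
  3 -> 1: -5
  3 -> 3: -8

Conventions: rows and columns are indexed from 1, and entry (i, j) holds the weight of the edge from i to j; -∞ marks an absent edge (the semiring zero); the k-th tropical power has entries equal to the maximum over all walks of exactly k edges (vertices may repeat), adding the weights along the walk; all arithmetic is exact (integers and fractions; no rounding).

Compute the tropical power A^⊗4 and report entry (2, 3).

A^⊗2:
  [-22, -20, -1]
  [-3, -22, -6]
  [-13, -8, -16]
A^⊗3:
  [-6, -25, -9]
  [-11, -6, -14]
  [-21, -16, -6]
A^⊗4:
  [-14, -9, -17]
  [-19, -14, -4]
  [-11, -24, -14]
Key observation: the optimum is the walk 2->3->1->2->3, with weight 2 + (-5) + (-3) + 2 = -4.
Optimal value attained by: walk 2->3->1->2->3.
Answer: (A^⊗4)[2][3] = -4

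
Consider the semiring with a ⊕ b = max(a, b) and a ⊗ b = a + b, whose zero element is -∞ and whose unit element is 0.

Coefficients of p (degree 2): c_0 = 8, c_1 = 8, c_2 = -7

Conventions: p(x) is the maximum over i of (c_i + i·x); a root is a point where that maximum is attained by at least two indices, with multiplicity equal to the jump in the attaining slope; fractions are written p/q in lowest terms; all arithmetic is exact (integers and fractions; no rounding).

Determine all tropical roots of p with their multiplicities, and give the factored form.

hull edge (i=0, c=8) to (i=1, c=8): slope 0, span 1
hull edge (i=1, c=8) to (i=2, c=-7): slope -15, span 1
Factored form: p(x) = -7 ⊗ (x ⊕ 0) ⊗ (x ⊕ 15)
Answer: roots = 0 (mult 1), 15 (mult 1)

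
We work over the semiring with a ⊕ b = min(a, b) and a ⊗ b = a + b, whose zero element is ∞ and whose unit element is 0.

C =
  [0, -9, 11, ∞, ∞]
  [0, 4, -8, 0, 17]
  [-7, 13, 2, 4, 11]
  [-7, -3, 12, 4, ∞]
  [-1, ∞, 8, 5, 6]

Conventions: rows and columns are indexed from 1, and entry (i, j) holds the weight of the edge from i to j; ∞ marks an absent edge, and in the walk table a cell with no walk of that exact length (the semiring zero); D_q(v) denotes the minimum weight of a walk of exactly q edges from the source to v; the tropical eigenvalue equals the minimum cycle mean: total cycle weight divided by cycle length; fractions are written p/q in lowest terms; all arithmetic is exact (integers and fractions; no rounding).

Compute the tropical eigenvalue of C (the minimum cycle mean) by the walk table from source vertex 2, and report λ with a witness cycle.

q=0: [∞, 0, ∞, ∞, ∞]
q=1: [0, 4, -8, 0, 17]
q=2: [-15, -9, -6, -4, 3]
q=3: [-15, -24, -17, -9, 5]
q=4: [-24, -24, -32, -24, -7]
q=5: [-39, -33, -32, -28, -21]
Optimal cycle mean attained by: cycle 1->2->3->1, total (-9) + (-8) + (-7), length 3.
Answer: λ = -8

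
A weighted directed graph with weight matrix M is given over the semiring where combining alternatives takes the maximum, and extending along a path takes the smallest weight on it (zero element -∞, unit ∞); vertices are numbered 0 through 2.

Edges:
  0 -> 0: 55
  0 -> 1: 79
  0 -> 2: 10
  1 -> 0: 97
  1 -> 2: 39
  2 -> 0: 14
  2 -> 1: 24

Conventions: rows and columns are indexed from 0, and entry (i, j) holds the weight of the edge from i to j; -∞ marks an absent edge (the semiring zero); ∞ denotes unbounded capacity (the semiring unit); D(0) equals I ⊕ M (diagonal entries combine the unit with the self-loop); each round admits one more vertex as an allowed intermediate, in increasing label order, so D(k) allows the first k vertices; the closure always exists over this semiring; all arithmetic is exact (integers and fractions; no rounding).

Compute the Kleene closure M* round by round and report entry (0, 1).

D(0):
  [∞, 79, 10]
  [97, ∞, 39]
  [14, 24, ∞]
D(1):
  [∞, 79, 10]
  [97, ∞, 39]
  [14, 24, ∞]
D(2):
  [∞, 79, 39]
  [97, ∞, 39]
  [24, 24, ∞]
D(3):
  [∞, 79, 39]
  [97, ∞, 39]
  [24, 24, ∞]
Answer: M*[0][1] = 79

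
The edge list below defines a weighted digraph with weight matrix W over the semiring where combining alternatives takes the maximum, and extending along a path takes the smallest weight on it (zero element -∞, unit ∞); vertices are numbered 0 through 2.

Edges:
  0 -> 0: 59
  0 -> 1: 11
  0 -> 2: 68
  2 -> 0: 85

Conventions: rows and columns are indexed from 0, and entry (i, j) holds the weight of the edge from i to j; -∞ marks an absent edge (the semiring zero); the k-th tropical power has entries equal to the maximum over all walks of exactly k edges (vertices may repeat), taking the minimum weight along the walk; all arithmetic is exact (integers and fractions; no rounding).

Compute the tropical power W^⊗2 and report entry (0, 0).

W^⊗2:
  [68, 11, 59]
  [-∞, -∞, -∞]
  [59, 11, 68]
Key observation: the optimum is the walk 0->2->0, with weight 68 min 85 = 68.
Optimal value attained by: walk 0->2->0.
Answer: (W^⊗2)[0][0] = 68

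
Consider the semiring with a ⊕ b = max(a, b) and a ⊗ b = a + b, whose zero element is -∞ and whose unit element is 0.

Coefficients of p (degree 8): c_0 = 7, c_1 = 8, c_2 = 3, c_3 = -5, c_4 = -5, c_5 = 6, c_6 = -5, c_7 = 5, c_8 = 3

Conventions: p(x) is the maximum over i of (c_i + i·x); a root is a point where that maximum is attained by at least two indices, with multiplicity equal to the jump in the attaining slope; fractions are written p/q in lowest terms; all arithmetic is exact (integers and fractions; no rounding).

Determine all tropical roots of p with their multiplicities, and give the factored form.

hull edge (i=0, c=7) to (i=1, c=8): slope 1, span 1
hull edge (i=1, c=8) to (i=7, c=5): slope -1/2, span 6
hull edge (i=7, c=5) to (i=8, c=3): slope -2, span 1
Factored form: p(x) = 3 ⊗ (x ⊕ (-1)) ⊗ (x ⊕ 1/2) ⊗ (x ⊕ 1/2) ⊗ (x ⊕ 1/2) ⊗ (x ⊕ 1/2) ⊗ (x ⊕ 1/2) ⊗ (x ⊕ 1/2) ⊗ (x ⊕ 2)
Answer: roots = -1 (mult 1), 1/2 (mult 6), 2 (mult 1)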